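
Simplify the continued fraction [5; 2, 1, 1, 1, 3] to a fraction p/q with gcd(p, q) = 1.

Collapse the nested fraction from the inside out:
Start with 3.
1 + 1/(3/1) = 1 + 1/3 = 4/3
1 + 1/(4/3) = 1 + 3/4 = 7/4
1 + 1/(7/4) = 1 + 4/7 = 11/7
2 + 1/(11/7) = 2 + 7/11 = 29/11
5 + 1/(29/11) = 5 + 11/29 = 156/29

156/29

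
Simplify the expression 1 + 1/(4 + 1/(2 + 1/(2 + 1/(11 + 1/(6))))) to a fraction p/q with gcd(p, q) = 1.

1875/1528

Compute successive convergents:
a_0 = 1: 1/1
a_1 = 4: 5/4
a_2 = 2: 11/9
a_3 = 2: 27/22
a_4 = 11: 308/251
a_5 = 6: 1875/1528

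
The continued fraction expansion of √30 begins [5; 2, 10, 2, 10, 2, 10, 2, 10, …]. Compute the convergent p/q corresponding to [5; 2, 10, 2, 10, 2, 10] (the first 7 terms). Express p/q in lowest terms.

a_0 = 5: 5/1
a_1 = 2: 11/2
a_2 = 10: 115/21
a_3 = 2: 241/44
a_4 = 10: 2525/461
a_5 = 2: 5291/966
a_6 = 10: 55435/10121

55435/10121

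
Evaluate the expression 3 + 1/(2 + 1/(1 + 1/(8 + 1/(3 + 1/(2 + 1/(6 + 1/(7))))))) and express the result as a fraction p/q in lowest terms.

a_0 = 3: 3/1
a_1 = 2: 7/2
a_2 = 1: 10/3
a_3 = 8: 87/26
a_4 = 3: 271/81
a_5 = 2: 629/188
a_6 = 6: 4045/1209
a_7 = 7: 28944/8651

28944/8651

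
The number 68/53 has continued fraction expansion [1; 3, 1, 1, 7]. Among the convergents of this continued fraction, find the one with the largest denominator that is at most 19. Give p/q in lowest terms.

9/7

List convergents until the denominator exceeds the bound:
a_0 = 1: 1/1  (≤ bound)
a_1 = 3: 4/3  (≤ bound)
a_2 = 1: 5/4  (≤ bound)
a_3 = 1: 9/7  (≤ bound)
a_4 = 7: 68/53  (> 19, stop)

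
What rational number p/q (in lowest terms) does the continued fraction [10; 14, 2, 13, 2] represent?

Start with 2.
13 + 1/(2/1) = 13 + 1/2 = 27/2
2 + 1/(27/2) = 2 + 2/27 = 56/27
14 + 1/(56/27) = 14 + 27/56 = 811/56
10 + 1/(811/56) = 10 + 56/811 = 8166/811

8166/811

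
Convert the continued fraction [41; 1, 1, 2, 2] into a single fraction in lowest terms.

499/12

Starting at the tail and folding back:
Start with 2.
2 + 1/(2/1) = 2 + 1/2 = 5/2
1 + 1/(5/2) = 1 + 2/5 = 7/5
1 + 1/(7/5) = 1 + 5/7 = 12/7
41 + 1/(12/7) = 41 + 7/12 = 499/12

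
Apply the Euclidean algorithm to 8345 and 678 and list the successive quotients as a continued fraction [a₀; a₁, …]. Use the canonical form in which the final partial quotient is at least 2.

⌊8345/678⌋ = 12, remainder 209
⌊678/209⌋ = 3, remainder 51
⌊209/51⌋ = 4, remainder 5
⌊51/5⌋ = 10, remainder 1
⌊5/1⌋ = 5, remainder 0

[12; 3, 4, 10, 5]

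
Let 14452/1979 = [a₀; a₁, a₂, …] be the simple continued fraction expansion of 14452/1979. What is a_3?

3

14452 = 7·1979 + 599, so a_0 = 7
1979 = 3·599 + 182, so a_1 = 3
599 = 3·182 + 53, so a_2 = 3
182 = 3·53 + 23, so a_3 = 3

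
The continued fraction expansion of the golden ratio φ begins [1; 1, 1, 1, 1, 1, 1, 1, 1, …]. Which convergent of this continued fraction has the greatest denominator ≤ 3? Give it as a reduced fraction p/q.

5/3

List convergents until the denominator exceeds the bound:
a_0 = 1: 1/1  (≤ bound)
a_1 = 1: 2/1  (≤ bound)
a_2 = 1: 3/2  (≤ bound)
a_3 = 1: 5/3  (≤ bound)
a_4 = 1: 8/5  (> 3, stop)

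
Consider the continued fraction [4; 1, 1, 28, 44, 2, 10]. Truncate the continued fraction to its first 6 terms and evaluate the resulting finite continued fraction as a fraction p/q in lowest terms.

Compute successive convergents:
a_0 = 4: 4/1
a_1 = 1: 5/1
a_2 = 1: 9/2
a_3 = 28: 257/57
a_4 = 44: 11317/2510
a_5 = 2: 22891/5077

22891/5077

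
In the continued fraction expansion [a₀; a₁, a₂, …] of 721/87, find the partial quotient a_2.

⌊721/87⌋ = 8, remainder 25
⌊87/25⌋ = 3, remainder 12
⌊25/12⌋ = 2, remainder 1

2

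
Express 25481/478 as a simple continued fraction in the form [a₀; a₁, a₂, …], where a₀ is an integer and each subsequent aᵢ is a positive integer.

[53; 3, 3, 1, 36]

Run the Euclidean algorithm, recording each quotient:
25481 ÷ 478 → quotient 53, remainder 147
478 ÷ 147 → quotient 3, remainder 37
147 ÷ 37 → quotient 3, remainder 36
37 ÷ 36 → quotient 1, remainder 1
36 ÷ 1 → quotient 36, remainder 0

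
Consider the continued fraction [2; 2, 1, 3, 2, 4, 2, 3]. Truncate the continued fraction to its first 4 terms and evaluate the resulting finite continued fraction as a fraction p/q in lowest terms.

Starting at the tail and folding back:
Start with 3.
1 + 1/(3/1) = 1 + 1/3 = 4/3
2 + 1/(4/3) = 2 + 3/4 = 11/4
2 + 1/(11/4) = 2 + 4/11 = 26/11

26/11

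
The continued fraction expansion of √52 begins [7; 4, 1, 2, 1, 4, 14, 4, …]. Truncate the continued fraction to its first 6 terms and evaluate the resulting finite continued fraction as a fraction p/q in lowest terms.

Collapse the nested fraction from the inside out:
Start with 4.
1 + 1/(4/1) = 1 + 1/4 = 5/4
2 + 1/(5/4) = 2 + 4/5 = 14/5
1 + 1/(14/5) = 1 + 5/14 = 19/14
4 + 1/(19/14) = 4 + 14/19 = 90/19
7 + 1/(90/19) = 7 + 19/90 = 649/90

649/90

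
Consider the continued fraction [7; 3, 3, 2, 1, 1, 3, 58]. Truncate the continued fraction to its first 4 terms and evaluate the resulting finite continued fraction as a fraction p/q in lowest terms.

168/23

Use the convergent recurrence hₖ = aₖ·hₖ₋₁ + hₖ₋₂ (and likewise for the denominators kₖ):
a_0 = 7: 7/1
a_1 = 3: 22/3
a_2 = 3: 73/10
a_3 = 2: 168/23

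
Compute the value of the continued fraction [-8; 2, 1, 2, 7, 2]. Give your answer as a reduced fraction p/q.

Start with 2.
7 + 1/(2/1) = 7 + 1/2 = 15/2
2 + 1/(15/2) = 2 + 2/15 = 32/15
1 + 1/(32/15) = 1 + 15/32 = 47/32
2 + 1/(47/32) = 2 + 32/47 = 126/47
-8 + 1/(126/47) = -8 + 47/126 = -961/126

-961/126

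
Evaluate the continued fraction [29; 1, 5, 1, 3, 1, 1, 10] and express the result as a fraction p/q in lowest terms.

19225/644

Work from the innermost term outward:
Start with 10.
1 + 1/(10/1) = 1 + 1/10 = 11/10
1 + 1/(11/10) = 1 + 10/11 = 21/11
3 + 1/(21/11) = 3 + 11/21 = 74/21
1 + 1/(74/21) = 1 + 21/74 = 95/74
5 + 1/(95/74) = 5 + 74/95 = 549/95
1 + 1/(549/95) = 1 + 95/549 = 644/549
29 + 1/(644/549) = 29 + 549/644 = 19225/644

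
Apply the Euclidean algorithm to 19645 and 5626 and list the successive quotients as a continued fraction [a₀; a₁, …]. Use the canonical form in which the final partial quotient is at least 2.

19645 = 3·5626 + 2767, so a_0 = 3
5626 = 2·2767 + 92, so a_1 = 2
2767 = 30·92 + 7, so a_2 = 30
92 = 13·7 + 1, so a_3 = 13
7 = 7·1 + 0, so a_4 = 7

[3; 2, 30, 13, 7]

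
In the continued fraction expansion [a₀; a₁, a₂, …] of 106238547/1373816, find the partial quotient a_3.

54

Run the Euclidean algorithm, recording each quotient:
106238547 ÷ 1373816 → quotient 77, remainder 454715
1373816 ÷ 454715 → quotient 3, remainder 9671
454715 ÷ 9671 → quotient 47, remainder 178
9671 ÷ 178 → quotient 54, remainder 59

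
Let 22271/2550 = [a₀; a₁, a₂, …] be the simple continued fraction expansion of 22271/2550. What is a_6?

15

Repeatedly divide and take the remainder:
22271 = 8·2550 + 1871, so a_0 = 8
2550 = 1·1871 + 679, so a_1 = 1
1871 = 2·679 + 513, so a_2 = 2
679 = 1·513 + 166, so a_3 = 1
513 = 3·166 + 15, so a_4 = 3
166 = 11·15 + 1, so a_5 = 11
15 = 15·1 + 0, so a_6 = 15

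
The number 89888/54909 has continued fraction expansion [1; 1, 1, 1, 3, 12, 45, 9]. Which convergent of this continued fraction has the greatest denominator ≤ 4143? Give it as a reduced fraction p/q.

a_0 = 1: 1/1  (≤ bound)
a_1 = 1: 2/1  (≤ bound)
a_2 = 1: 3/2  (≤ bound)
a_3 = 1: 5/3  (≤ bound)
a_4 = 3: 18/11  (≤ bound)
a_5 = 12: 221/135  (≤ bound)
a_6 = 45: 9963/6086  (> 4143, stop)

221/135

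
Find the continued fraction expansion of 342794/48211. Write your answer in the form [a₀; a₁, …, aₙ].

342794 ÷ 48211 → quotient 7, remainder 5317
48211 ÷ 5317 → quotient 9, remainder 358
5317 ÷ 358 → quotient 14, remainder 305
358 ÷ 305 → quotient 1, remainder 53
305 ÷ 53 → quotient 5, remainder 40
53 ÷ 40 → quotient 1, remainder 13
40 ÷ 13 → quotient 3, remainder 1
13 ÷ 1 → quotient 13, remainder 0

[7; 9, 14, 1, 5, 1, 3, 13]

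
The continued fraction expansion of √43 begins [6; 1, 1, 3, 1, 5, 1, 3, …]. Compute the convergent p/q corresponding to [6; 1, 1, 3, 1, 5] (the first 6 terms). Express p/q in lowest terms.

341/52

Build up convergents one term at a time:
a_0 = 6: 6/1
a_1 = 1: 7/1
a_2 = 1: 13/2
a_3 = 3: 46/7
a_4 = 1: 59/9
a_5 = 5: 341/52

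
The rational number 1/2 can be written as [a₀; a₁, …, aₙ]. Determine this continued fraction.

[0; 2]

⌊1/2⌋ = 0, remainder 1
⌊2/1⌋ = 2, remainder 0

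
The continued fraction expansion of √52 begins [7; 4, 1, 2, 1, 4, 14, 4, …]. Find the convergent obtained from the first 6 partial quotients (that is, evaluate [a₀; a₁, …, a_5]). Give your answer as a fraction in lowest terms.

a_0 = 7: 7/1
a_1 = 4: 29/4
a_2 = 1: 36/5
a_3 = 2: 101/14
a_4 = 1: 137/19
a_5 = 4: 649/90

649/90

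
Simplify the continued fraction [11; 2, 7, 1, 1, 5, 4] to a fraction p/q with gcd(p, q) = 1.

8487/740

a_0 = 11: 11/1
a_1 = 2: 23/2
a_2 = 7: 172/15
a_3 = 1: 195/17
a_4 = 1: 367/32
a_5 = 5: 2030/177
a_6 = 4: 8487/740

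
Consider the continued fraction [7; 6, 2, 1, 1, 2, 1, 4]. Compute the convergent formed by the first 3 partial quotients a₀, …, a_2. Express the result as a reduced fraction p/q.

93/13

a_0 = 7: 7/1
a_1 = 6: 43/6
a_2 = 2: 93/13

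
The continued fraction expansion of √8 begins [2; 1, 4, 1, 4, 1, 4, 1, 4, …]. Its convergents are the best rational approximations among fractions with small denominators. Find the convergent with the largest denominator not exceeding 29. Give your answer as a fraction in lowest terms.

a_0 = 2: 2/1  (≤ bound)
a_1 = 1: 3/1  (≤ bound)
a_2 = 4: 14/5  (≤ bound)
a_3 = 1: 17/6  (≤ bound)
a_4 = 4: 82/29  (≤ bound)
a_5 = 1: 99/35  (> 29, stop)

82/29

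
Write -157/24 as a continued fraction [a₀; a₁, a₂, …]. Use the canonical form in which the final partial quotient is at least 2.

[-7; 2, 5, 2]

-157 = -7·24 + 11, so a_0 = -7
24 = 2·11 + 2, so a_1 = 2
11 = 5·2 + 1, so a_2 = 5
2 = 2·1 + 0, so a_3 = 2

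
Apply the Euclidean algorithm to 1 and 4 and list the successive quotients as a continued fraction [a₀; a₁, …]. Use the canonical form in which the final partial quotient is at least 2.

⌊1/4⌋ = 0, remainder 1
⌊4/1⌋ = 4, remainder 0

[0; 4]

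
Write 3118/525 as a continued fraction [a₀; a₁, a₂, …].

[5; 1, 15, 2, 2, 6]

Apply division with remainder until the remainder is 0:
3118 ÷ 525 → quotient 5, remainder 493
525 ÷ 493 → quotient 1, remainder 32
493 ÷ 32 → quotient 15, remainder 13
32 ÷ 13 → quotient 2, remainder 6
13 ÷ 6 → quotient 2, remainder 1
6 ÷ 1 → quotient 6, remainder 0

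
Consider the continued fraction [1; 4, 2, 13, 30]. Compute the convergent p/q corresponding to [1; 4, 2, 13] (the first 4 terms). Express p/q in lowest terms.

148/121

a_0 = 1: 1/1
a_1 = 4: 5/4
a_2 = 2: 11/9
a_3 = 13: 148/121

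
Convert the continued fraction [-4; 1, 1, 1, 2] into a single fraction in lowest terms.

Start with 2.
1 + 1/(2/1) = 1 + 1/2 = 3/2
1 + 1/(3/2) = 1 + 2/3 = 5/3
1 + 1/(5/3) = 1 + 3/5 = 8/5
-4 + 1/(8/5) = -4 + 5/8 = -27/8

-27/8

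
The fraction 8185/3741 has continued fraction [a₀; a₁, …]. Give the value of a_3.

9

8185 ÷ 3741 → quotient 2, remainder 703
3741 ÷ 703 → quotient 5, remainder 226
703 ÷ 226 → quotient 3, remainder 25
226 ÷ 25 → quotient 9, remainder 1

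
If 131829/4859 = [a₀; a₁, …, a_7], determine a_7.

25

Run the Euclidean algorithm, recording each quotient:
131829 = 27·4859 + 636, so a_0 = 27
4859 = 7·636 + 407, so a_1 = 7
636 = 1·407 + 229, so a_2 = 1
407 = 1·229 + 178, so a_3 = 1
229 = 1·178 + 51, so a_4 = 1
178 = 3·51 + 25, so a_5 = 3
51 = 2·25 + 1, so a_6 = 2
25 = 25·1 + 0, so a_7 = 25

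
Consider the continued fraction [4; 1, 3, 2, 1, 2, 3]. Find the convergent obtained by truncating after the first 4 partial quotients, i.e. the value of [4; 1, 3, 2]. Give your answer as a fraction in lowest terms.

43/9

Start with 2.
3 + 1/(2/1) = 3 + 1/2 = 7/2
1 + 1/(7/2) = 1 + 2/7 = 9/7
4 + 1/(9/7) = 4 + 7/9 = 43/9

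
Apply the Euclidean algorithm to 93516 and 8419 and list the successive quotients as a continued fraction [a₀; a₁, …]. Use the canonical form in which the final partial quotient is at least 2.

93516 = 11·8419 + 907, so a_0 = 11
8419 = 9·907 + 256, so a_1 = 9
907 = 3·256 + 139, so a_2 = 3
256 = 1·139 + 117, so a_3 = 1
139 = 1·117 + 22, so a_4 = 1
117 = 5·22 + 7, so a_5 = 5
22 = 3·7 + 1, so a_6 = 3
7 = 7·1 + 0, so a_7 = 7

[11; 9, 3, 1, 1, 5, 3, 7]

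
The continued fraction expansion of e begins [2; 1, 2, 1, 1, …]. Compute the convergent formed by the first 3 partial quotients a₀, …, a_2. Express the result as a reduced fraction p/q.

Compute successive convergents:
a_0 = 2: 2/1
a_1 = 1: 3/1
a_2 = 2: 8/3

8/3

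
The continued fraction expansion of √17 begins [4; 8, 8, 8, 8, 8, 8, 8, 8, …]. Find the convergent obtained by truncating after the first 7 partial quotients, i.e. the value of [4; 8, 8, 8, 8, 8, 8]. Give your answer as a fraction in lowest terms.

a_0 = 4: 4/1
a_1 = 8: 33/8
a_2 = 8: 268/65
a_3 = 8: 2177/528
a_4 = 8: 17684/4289
a_5 = 8: 143649/34840
a_6 = 8: 1166876/283009

1166876/283009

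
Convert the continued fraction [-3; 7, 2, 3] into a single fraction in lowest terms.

Compute successive convergents:
a_0 = -3: -3/1
a_1 = 7: -20/7
a_2 = 2: -43/15
a_3 = 3: -149/52

-149/52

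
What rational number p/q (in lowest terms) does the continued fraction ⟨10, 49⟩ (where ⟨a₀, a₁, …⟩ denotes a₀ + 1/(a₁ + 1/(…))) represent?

Build up convergents one term at a time:
a_0 = 10: 10/1
a_1 = 49: 491/49

491/49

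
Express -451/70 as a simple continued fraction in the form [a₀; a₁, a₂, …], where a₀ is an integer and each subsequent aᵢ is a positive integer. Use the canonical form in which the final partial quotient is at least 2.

[-7; 1, 1, 3, 1, 7]

Run the Euclidean algorithm, recording each quotient:
-451 = -7·70 + 39, so a_0 = -7
70 = 1·39 + 31, so a_1 = 1
39 = 1·31 + 8, so a_2 = 1
31 = 3·8 + 7, so a_3 = 3
8 = 1·7 + 1, so a_4 = 1
7 = 7·1 + 0, so a_5 = 7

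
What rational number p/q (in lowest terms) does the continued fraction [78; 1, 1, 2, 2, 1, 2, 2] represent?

Build up convergents one term at a time:
a_0 = 78: 78/1
a_1 = 1: 79/1
a_2 = 1: 157/2
a_3 = 2: 393/5
a_4 = 2: 943/12
a_5 = 1: 1336/17
a_6 = 2: 3615/46
a_7 = 2: 8566/109

8566/109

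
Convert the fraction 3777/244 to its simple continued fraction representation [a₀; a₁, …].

[15; 2, 11, 1, 2, 3]

⌊3777/244⌋ = 15, remainder 117
⌊244/117⌋ = 2, remainder 10
⌊117/10⌋ = 11, remainder 7
⌊10/7⌋ = 1, remainder 3
⌊7/3⌋ = 2, remainder 1
⌊3/1⌋ = 3, remainder 0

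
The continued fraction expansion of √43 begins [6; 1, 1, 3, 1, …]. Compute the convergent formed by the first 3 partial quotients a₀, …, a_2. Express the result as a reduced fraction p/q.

a_0 = 6: 6/1
a_1 = 1: 7/1
a_2 = 1: 13/2

13/2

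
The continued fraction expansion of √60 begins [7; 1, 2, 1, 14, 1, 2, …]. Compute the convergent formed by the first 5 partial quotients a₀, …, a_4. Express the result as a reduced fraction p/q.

457/59

Collapse the nested fraction from the inside out:
Start with 14.
1 + 1/(14/1) = 1 + 1/14 = 15/14
2 + 1/(15/14) = 2 + 14/15 = 44/15
1 + 1/(44/15) = 1 + 15/44 = 59/44
7 + 1/(59/44) = 7 + 44/59 = 457/59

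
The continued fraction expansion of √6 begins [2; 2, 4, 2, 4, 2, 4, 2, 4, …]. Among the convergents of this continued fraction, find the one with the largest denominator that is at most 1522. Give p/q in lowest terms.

a_0 = 2: 2/1  (≤ bound)
a_1 = 2: 5/2  (≤ bound)
a_2 = 4: 22/9  (≤ bound)
a_3 = 2: 49/20  (≤ bound)
a_4 = 4: 218/89  (≤ bound)
a_5 = 2: 485/198  (≤ bound)
a_6 = 4: 2158/881  (≤ bound)
a_7 = 2: 4801/1960  (> 1522, stop)

2158/881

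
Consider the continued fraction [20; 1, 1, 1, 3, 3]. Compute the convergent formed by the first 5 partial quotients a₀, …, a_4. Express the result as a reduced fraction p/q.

227/11

a_0 = 20: 20/1
a_1 = 1: 21/1
a_2 = 1: 41/2
a_3 = 1: 62/3
a_4 = 3: 227/11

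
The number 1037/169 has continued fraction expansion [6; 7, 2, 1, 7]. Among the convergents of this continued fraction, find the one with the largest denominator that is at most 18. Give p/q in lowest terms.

92/15

a_0 = 6: 6/1  (≤ bound)
a_1 = 7: 43/7  (≤ bound)
a_2 = 2: 92/15  (≤ bound)
a_3 = 1: 135/22  (> 18, stop)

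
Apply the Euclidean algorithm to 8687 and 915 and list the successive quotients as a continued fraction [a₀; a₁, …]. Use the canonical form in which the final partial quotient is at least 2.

[9; 2, 41, 11]

8687 = 9·915 + 452, so a_0 = 9
915 = 2·452 + 11, so a_1 = 2
452 = 41·11 + 1, so a_2 = 41
11 = 11·1 + 0, so a_3 = 11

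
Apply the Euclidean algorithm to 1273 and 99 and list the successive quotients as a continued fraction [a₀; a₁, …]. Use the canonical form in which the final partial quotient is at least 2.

[12; 1, 6, 14]

⌊1273/99⌋ = 12, remainder 85
⌊99/85⌋ = 1, remainder 14
⌊85/14⌋ = 6, remainder 1
⌊14/1⌋ = 14, remainder 0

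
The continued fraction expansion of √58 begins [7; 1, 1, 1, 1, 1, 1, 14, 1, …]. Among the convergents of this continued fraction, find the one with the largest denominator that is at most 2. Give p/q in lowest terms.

a_0 = 7: 7/1  (≤ bound)
a_1 = 1: 8/1  (≤ bound)
a_2 = 1: 15/2  (≤ bound)
a_3 = 1: 23/3  (> 2, stop)

15/2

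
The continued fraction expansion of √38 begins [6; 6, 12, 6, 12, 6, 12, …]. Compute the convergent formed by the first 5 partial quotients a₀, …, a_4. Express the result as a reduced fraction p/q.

a_0 = 6: 6/1
a_1 = 6: 37/6
a_2 = 12: 450/73
a_3 = 6: 2737/444
a_4 = 12: 33294/5401

33294/5401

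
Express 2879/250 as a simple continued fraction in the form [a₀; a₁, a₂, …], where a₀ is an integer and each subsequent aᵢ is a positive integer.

[11; 1, 1, 15, 8]

2879 = 11·250 + 129, so a_0 = 11
250 = 1·129 + 121, so a_1 = 1
129 = 1·121 + 8, so a_2 = 1
121 = 15·8 + 1, so a_3 = 15
8 = 8·1 + 0, so a_4 = 8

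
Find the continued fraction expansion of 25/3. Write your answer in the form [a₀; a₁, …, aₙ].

[8; 3]

⌊25/3⌋ = 8, remainder 1
⌊3/1⌋ = 3, remainder 0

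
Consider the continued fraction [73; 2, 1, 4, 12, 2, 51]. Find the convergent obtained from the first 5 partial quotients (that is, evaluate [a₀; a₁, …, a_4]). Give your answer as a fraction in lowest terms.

Starting at the tail and folding back:
Start with 12.
4 + 1/(12/1) = 4 + 1/12 = 49/12
1 + 1/(49/12) = 1 + 12/49 = 61/49
2 + 1/(61/49) = 2 + 49/61 = 171/61
73 + 1/(171/61) = 73 + 61/171 = 12544/171

12544/171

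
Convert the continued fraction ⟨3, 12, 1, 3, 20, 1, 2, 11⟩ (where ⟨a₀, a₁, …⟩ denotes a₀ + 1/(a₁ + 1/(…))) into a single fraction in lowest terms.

Start with 11.
2 + 1/(11/1) = 2 + 1/11 = 23/11
1 + 1/(23/11) = 1 + 11/23 = 34/23
20 + 1/(34/23) = 20 + 23/34 = 703/34
3 + 1/(703/34) = 3 + 34/703 = 2143/703
1 + 1/(2143/703) = 1 + 703/2143 = 2846/2143
12 + 1/(2846/2143) = 12 + 2143/2846 = 36295/2846
3 + 1/(36295/2846) = 3 + 2846/36295 = 111731/36295

111731/36295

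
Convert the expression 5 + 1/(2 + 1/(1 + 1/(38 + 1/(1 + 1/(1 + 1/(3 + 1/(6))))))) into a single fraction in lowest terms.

a_0 = 5: 5/1
a_1 = 2: 11/2
a_2 = 1: 16/3
a_3 = 38: 619/116
a_4 = 1: 635/119
a_5 = 1: 1254/235
a_6 = 3: 4397/824
a_7 = 6: 27636/5179

27636/5179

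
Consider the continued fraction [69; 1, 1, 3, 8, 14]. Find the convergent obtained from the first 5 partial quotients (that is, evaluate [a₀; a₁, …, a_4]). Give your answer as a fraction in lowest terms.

a_0 = 69: 69/1
a_1 = 1: 70/1
a_2 = 1: 139/2
a_3 = 3: 487/7
a_4 = 8: 4035/58

4035/58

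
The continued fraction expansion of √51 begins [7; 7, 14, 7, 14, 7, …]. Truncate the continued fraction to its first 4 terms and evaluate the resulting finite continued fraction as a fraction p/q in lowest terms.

Compute successive convergents:
a_0 = 7: 7/1
a_1 = 7: 50/7
a_2 = 14: 707/99
a_3 = 7: 4999/700

4999/700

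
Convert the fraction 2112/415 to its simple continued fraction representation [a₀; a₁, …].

[5; 11, 4, 1, 1, 1, 2]

Repeatedly divide and take the remainder:
2112 ÷ 415 → quotient 5, remainder 37
415 ÷ 37 → quotient 11, remainder 8
37 ÷ 8 → quotient 4, remainder 5
8 ÷ 5 → quotient 1, remainder 3
5 ÷ 3 → quotient 1, remainder 2
3 ÷ 2 → quotient 1, remainder 1
2 ÷ 1 → quotient 2, remainder 0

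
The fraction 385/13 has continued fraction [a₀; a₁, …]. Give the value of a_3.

1

Apply division with remainder until the remainder is 0:
385 = 29·13 + 8, so a_0 = 29
13 = 1·8 + 5, so a_1 = 1
8 = 1·5 + 3, so a_2 = 1
5 = 1·3 + 2, so a_3 = 1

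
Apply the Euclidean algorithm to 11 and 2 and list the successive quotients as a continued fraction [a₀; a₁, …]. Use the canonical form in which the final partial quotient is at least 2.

Run the Euclidean algorithm, recording each quotient:
11 ÷ 2 → quotient 5, remainder 1
2 ÷ 1 → quotient 2, remainder 0

[5; 2]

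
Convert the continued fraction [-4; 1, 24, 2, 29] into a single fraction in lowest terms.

-4571/1504

Start with 29.
2 + 1/(29/1) = 2 + 1/29 = 59/29
24 + 1/(59/29) = 24 + 29/59 = 1445/59
1 + 1/(1445/59) = 1 + 59/1445 = 1504/1445
-4 + 1/(1504/1445) = -4 + 1445/1504 = -4571/1504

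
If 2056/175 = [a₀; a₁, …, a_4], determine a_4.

43

Repeatedly divide and take the remainder:
⌊2056/175⌋ = 11, remainder 131
⌊175/131⌋ = 1, remainder 44
⌊131/44⌋ = 2, remainder 43
⌊44/43⌋ = 1, remainder 1
⌊43/1⌋ = 43, remainder 0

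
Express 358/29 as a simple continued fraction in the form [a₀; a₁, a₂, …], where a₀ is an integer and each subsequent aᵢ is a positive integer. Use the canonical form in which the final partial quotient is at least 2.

⌊358/29⌋ = 12, remainder 10
⌊29/10⌋ = 2, remainder 9
⌊10/9⌋ = 1, remainder 1
⌊9/1⌋ = 9, remainder 0

[12; 2, 1, 9]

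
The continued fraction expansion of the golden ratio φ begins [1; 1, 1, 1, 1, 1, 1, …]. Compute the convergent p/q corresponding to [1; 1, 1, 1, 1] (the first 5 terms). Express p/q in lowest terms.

8/5

Work from the innermost term outward:
Start with 1.
1 + 1/(1/1) = 1 + 1/1 = 2/1
1 + 1/(2/1) = 1 + 1/2 = 3/2
1 + 1/(3/2) = 1 + 2/3 = 5/3
1 + 1/(5/3) = 1 + 3/5 = 8/5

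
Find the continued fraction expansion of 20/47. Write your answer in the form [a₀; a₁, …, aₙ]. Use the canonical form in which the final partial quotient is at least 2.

20 ÷ 47 → quotient 0, remainder 20
47 ÷ 20 → quotient 2, remainder 7
20 ÷ 7 → quotient 2, remainder 6
7 ÷ 6 → quotient 1, remainder 1
6 ÷ 1 → quotient 6, remainder 0

[0; 2, 2, 1, 6]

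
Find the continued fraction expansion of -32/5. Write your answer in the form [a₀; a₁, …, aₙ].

Run the Euclidean algorithm, recording each quotient:
-32 = -7·5 + 3, so a_0 = -7
5 = 1·3 + 2, so a_1 = 1
3 = 1·2 + 1, so a_2 = 1
2 = 2·1 + 0, so a_3 = 2

[-7; 1, 1, 2]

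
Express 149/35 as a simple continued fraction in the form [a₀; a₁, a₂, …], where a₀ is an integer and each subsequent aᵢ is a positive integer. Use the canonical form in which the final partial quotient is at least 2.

[4; 3, 1, 8]

Apply division with remainder until the remainder is 0:
149 ÷ 35 → quotient 4, remainder 9
35 ÷ 9 → quotient 3, remainder 8
9 ÷ 8 → quotient 1, remainder 1
8 ÷ 1 → quotient 8, remainder 0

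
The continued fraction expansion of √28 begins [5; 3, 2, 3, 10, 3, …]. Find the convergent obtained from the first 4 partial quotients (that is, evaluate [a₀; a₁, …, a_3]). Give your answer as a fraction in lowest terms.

Start with 3.
2 + 1/(3/1) = 2 + 1/3 = 7/3
3 + 1/(7/3) = 3 + 3/7 = 24/7
5 + 1/(24/7) = 5 + 7/24 = 127/24

127/24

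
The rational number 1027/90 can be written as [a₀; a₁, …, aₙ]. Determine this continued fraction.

[11; 2, 2, 3, 5]

Apply division with remainder until the remainder is 0:
1027 = 11·90 + 37, so a_0 = 11
90 = 2·37 + 16, so a_1 = 2
37 = 2·16 + 5, so a_2 = 2
16 = 3·5 + 1, so a_3 = 3
5 = 5·1 + 0, so a_4 = 5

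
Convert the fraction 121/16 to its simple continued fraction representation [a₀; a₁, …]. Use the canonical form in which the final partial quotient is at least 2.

[7; 1, 1, 3, 2]

121 ÷ 16 → quotient 7, remainder 9
16 ÷ 9 → quotient 1, remainder 7
9 ÷ 7 → quotient 1, remainder 2
7 ÷ 2 → quotient 3, remainder 1
2 ÷ 1 → quotient 2, remainder 0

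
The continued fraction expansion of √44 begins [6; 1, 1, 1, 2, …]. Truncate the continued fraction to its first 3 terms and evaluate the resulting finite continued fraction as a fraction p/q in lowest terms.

13/2

a_0 = 6: 6/1
a_1 = 1: 7/1
a_2 = 1: 13/2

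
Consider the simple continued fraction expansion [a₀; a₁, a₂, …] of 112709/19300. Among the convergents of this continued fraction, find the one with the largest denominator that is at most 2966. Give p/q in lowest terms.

a_0 = 5: 5/1  (≤ bound)
a_1 = 1: 6/1  (≤ bound)
a_2 = 5: 35/6  (≤ bound)
a_3 = 4: 146/25  (≤ bound)
a_4 = 10: 1495/256  (≤ bound)
a_5 = 18: 27056/4633  (> 2966, stop)

1495/256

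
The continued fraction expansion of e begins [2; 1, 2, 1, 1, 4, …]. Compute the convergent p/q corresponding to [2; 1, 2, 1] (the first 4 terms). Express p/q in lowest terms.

a_0 = 2: 2/1
a_1 = 1: 3/1
a_2 = 2: 8/3
a_3 = 1: 11/4

11/4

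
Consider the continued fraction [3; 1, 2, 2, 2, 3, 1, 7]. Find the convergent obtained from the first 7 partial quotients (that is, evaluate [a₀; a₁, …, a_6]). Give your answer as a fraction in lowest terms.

a_0 = 3: 3/1
a_1 = 1: 4/1
a_2 = 2: 11/3
a_3 = 2: 26/7
a_4 = 2: 63/17
a_5 = 3: 215/58
a_6 = 1: 278/75

278/75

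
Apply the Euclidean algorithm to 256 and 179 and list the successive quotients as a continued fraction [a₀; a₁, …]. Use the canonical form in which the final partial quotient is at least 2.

256 ÷ 179 → quotient 1, remainder 77
179 ÷ 77 → quotient 2, remainder 25
77 ÷ 25 → quotient 3, remainder 2
25 ÷ 2 → quotient 12, remainder 1
2 ÷ 1 → quotient 2, remainder 0

[1; 2, 3, 12, 2]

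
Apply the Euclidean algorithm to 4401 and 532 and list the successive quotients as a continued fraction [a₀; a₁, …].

4401 ÷ 532 → quotient 8, remainder 145
532 ÷ 145 → quotient 3, remainder 97
145 ÷ 97 → quotient 1, remainder 48
97 ÷ 48 → quotient 2, remainder 1
48 ÷ 1 → quotient 48, remainder 0

[8; 3, 1, 2, 48]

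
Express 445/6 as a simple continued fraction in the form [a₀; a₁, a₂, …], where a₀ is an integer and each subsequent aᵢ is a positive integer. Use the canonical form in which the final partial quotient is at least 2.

⌊445/6⌋ = 74, remainder 1
⌊6/1⌋ = 6, remainder 0

[74; 6]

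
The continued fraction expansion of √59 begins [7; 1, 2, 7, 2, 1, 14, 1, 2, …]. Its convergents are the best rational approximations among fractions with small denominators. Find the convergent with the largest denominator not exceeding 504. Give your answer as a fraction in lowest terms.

List convergents until the denominator exceeds the bound:
a_0 = 7: 7/1  (≤ bound)
a_1 = 1: 8/1  (≤ bound)
a_2 = 2: 23/3  (≤ bound)
a_3 = 7: 169/22  (≤ bound)
a_4 = 2: 361/47  (≤ bound)
a_5 = 1: 530/69  (≤ bound)
a_6 = 14: 7781/1013  (> 504, stop)

530/69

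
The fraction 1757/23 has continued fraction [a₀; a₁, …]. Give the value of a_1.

2

1757 ÷ 23 → quotient 76, remainder 9
23 ÷ 9 → quotient 2, remainder 5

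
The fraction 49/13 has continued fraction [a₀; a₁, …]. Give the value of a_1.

49 ÷ 13 → quotient 3, remainder 10
13 ÷ 10 → quotient 1, remainder 3

1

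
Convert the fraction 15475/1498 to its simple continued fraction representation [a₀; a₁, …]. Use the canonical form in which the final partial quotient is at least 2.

15475 = 10·1498 + 495, so a_0 = 10
1498 = 3·495 + 13, so a_1 = 3
495 = 38·13 + 1, so a_2 = 38
13 = 13·1 + 0, so a_3 = 13

[10; 3, 38, 13]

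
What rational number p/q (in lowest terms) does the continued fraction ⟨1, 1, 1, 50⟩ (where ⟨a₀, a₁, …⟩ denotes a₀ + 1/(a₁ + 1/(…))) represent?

152/101

a_0 = 1: 1/1
a_1 = 1: 2/1
a_2 = 1: 3/2
a_3 = 50: 152/101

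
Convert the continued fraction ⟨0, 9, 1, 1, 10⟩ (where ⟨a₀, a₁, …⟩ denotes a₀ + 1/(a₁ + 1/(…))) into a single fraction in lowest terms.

Compute successive convergents:
a_0 = 0: 0/1
a_1 = 9: 1/9
a_2 = 1: 1/10
a_3 = 1: 2/19
a_4 = 10: 21/200

21/200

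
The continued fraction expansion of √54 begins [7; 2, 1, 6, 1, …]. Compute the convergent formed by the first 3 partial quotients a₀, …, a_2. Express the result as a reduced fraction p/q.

22/3

Start with 1.
2 + 1/(1/1) = 2 + 1/1 = 3/1
7 + 1/(3/1) = 7 + 1/3 = 22/3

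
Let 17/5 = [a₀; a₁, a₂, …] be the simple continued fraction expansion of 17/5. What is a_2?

2

⌊17/5⌋ = 3, remainder 2
⌊5/2⌋ = 2, remainder 1
⌊2/1⌋ = 2, remainder 0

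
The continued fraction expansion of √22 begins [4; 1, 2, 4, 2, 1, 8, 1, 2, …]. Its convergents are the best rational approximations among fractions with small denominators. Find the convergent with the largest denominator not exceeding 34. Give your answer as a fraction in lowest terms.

136/29

List convergents until the denominator exceeds the bound:
a_0 = 4: 4/1  (≤ bound)
a_1 = 1: 5/1  (≤ bound)
a_2 = 2: 14/3  (≤ bound)
a_3 = 4: 61/13  (≤ bound)
a_4 = 2: 136/29  (≤ bound)
a_5 = 1: 197/42  (> 34, stop)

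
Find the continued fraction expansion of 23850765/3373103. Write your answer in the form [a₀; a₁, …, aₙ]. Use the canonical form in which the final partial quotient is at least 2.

Apply division with remainder until the remainder is 0:
⌊23850765/3373103⌋ = 7, remainder 239044
⌊3373103/239044⌋ = 14, remainder 26487
⌊239044/26487⌋ = 9, remainder 661
⌊26487/661⌋ = 40, remainder 47
⌊661/47⌋ = 14, remainder 3
⌊47/3⌋ = 15, remainder 2
⌊3/2⌋ = 1, remainder 1
⌊2/1⌋ = 2, remainder 0

[7; 14, 9, 40, 14, 15, 1, 2]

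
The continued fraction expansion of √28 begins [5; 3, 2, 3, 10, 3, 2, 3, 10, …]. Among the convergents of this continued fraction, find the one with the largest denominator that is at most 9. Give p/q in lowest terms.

a_0 = 5: 5/1  (≤ bound)
a_1 = 3: 16/3  (≤ bound)
a_2 = 2: 37/7  (≤ bound)
a_3 = 3: 127/24  (> 9, stop)

37/7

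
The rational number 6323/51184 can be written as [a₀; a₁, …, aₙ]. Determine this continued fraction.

6323 = 0·51184 + 6323, so a_0 = 0
51184 = 8·6323 + 600, so a_1 = 8
6323 = 10·600 + 323, so a_2 = 10
600 = 1·323 + 277, so a_3 = 1
323 = 1·277 + 46, so a_4 = 1
277 = 6·46 + 1, so a_5 = 6
46 = 46·1 + 0, so a_6 = 46

[0; 8, 10, 1, 1, 6, 46]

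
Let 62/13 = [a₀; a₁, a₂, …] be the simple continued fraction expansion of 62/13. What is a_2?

62 ÷ 13 → quotient 4, remainder 10
13 ÷ 10 → quotient 1, remainder 3
10 ÷ 3 → quotient 3, remainder 1

3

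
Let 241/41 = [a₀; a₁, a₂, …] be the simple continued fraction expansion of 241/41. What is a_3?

5

241 ÷ 41 → quotient 5, remainder 36
41 ÷ 36 → quotient 1, remainder 5
36 ÷ 5 → quotient 7, remainder 1
5 ÷ 1 → quotient 5, remainder 0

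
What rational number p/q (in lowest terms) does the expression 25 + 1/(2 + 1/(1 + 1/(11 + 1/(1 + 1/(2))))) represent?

Build up convergents one term at a time:
a_0 = 25: 25/1
a_1 = 2: 51/2
a_2 = 1: 76/3
a_3 = 11: 887/35
a_4 = 1: 963/38
a_5 = 2: 2813/111

2813/111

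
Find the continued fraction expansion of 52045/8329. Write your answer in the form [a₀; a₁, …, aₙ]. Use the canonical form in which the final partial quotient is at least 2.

52045 = 6·8329 + 2071, so a_0 = 6
8329 = 4·2071 + 45, so a_1 = 4
2071 = 46·45 + 1, so a_2 = 46
45 = 45·1 + 0, so a_3 = 45

[6; 4, 46, 45]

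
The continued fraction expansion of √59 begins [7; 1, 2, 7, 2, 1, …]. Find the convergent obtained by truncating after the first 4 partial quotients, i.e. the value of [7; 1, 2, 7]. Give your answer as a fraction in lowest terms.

Starting at the tail and folding back:
Start with 7.
2 + 1/(7/1) = 2 + 1/7 = 15/7
1 + 1/(15/7) = 1 + 7/15 = 22/15
7 + 1/(22/15) = 7 + 15/22 = 169/22

169/22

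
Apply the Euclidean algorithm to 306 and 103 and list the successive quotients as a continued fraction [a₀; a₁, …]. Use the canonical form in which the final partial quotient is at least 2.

Run the Euclidean algorithm, recording each quotient:
306 ÷ 103 → quotient 2, remainder 100
103 ÷ 100 → quotient 1, remainder 3
100 ÷ 3 → quotient 33, remainder 1
3 ÷ 1 → quotient 3, remainder 0

[2; 1, 33, 3]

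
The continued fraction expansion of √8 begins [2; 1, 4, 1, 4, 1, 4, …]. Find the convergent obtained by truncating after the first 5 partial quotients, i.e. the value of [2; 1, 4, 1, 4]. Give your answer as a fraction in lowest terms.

Starting at the tail and folding back:
Start with 4.
1 + 1/(4/1) = 1 + 1/4 = 5/4
4 + 1/(5/4) = 4 + 4/5 = 24/5
1 + 1/(24/5) = 1 + 5/24 = 29/24
2 + 1/(29/24) = 2 + 24/29 = 82/29

82/29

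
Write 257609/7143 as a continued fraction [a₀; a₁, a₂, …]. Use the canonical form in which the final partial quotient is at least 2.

Run the Euclidean algorithm, recording each quotient:
⌊257609/7143⌋ = 36, remainder 461
⌊7143/461⌋ = 15, remainder 228
⌊461/228⌋ = 2, remainder 5
⌊228/5⌋ = 45, remainder 3
⌊5/3⌋ = 1, remainder 2
⌊3/2⌋ = 1, remainder 1
⌊2/1⌋ = 2, remainder 0

[36; 15, 2, 45, 1, 1, 2]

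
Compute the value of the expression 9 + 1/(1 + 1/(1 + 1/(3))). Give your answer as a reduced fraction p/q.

67/7

Compute successive convergents:
a_0 = 9: 9/1
a_1 = 1: 10/1
a_2 = 1: 19/2
a_3 = 3: 67/7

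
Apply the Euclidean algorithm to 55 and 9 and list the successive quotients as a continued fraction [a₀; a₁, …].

[6; 9]

⌊55/9⌋ = 6, remainder 1
⌊9/1⌋ = 9, remainder 0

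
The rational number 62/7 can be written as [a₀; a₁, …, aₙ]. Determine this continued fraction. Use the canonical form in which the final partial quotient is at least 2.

62 = 8·7 + 6, so a_0 = 8
7 = 1·6 + 1, so a_1 = 1
6 = 6·1 + 0, so a_2 = 6

[8; 1, 6]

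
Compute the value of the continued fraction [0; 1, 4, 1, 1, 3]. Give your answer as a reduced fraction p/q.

Use the convergent recurrence hₖ = aₖ·hₖ₋₁ + hₖ₋₂ (and likewise for the denominators kₖ):
a_0 = 0: 0/1
a_1 = 1: 1/1
a_2 = 4: 4/5
a_3 = 1: 5/6
a_4 = 1: 9/11
a_5 = 3: 32/39

32/39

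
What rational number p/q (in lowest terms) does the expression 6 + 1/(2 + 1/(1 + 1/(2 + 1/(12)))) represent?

Start with 12.
2 + 1/(12/1) = 2 + 1/12 = 25/12
1 + 1/(25/12) = 1 + 12/25 = 37/25
2 + 1/(37/25) = 2 + 25/37 = 99/37
6 + 1/(99/37) = 6 + 37/99 = 631/99

631/99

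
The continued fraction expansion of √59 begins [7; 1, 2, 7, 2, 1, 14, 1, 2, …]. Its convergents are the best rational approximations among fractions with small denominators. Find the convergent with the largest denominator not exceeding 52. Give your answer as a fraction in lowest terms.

List convergents until the denominator exceeds the bound:
a_0 = 7: 7/1  (≤ bound)
a_1 = 1: 8/1  (≤ bound)
a_2 = 2: 23/3  (≤ bound)
a_3 = 7: 169/22  (≤ bound)
a_4 = 2: 361/47  (≤ bound)
a_5 = 1: 530/69  (> 52, stop)

361/47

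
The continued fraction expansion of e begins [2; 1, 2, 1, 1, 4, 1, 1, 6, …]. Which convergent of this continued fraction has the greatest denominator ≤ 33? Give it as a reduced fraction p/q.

List convergents until the denominator exceeds the bound:
a_0 = 2: 2/1  (≤ bound)
a_1 = 1: 3/1  (≤ bound)
a_2 = 2: 8/3  (≤ bound)
a_3 = 1: 11/4  (≤ bound)
a_4 = 1: 19/7  (≤ bound)
a_5 = 4: 87/32  (≤ bound)
a_6 = 1: 106/39  (> 33, stop)

87/32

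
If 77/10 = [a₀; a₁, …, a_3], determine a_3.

3

77 = 7·10 + 7, so a_0 = 7
10 = 1·7 + 3, so a_1 = 1
7 = 2·3 + 1, so a_2 = 2
3 = 3·1 + 0, so a_3 = 3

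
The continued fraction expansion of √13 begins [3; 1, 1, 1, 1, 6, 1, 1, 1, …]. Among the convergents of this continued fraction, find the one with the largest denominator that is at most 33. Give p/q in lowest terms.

a_0 = 3: 3/1  (≤ bound)
a_1 = 1: 4/1  (≤ bound)
a_2 = 1: 7/2  (≤ bound)
a_3 = 1: 11/3  (≤ bound)
a_4 = 1: 18/5  (≤ bound)
a_5 = 6: 119/33  (≤ bound)
a_6 = 1: 137/38  (> 33, stop)

119/33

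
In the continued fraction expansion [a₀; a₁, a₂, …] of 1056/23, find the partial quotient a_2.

Run the Euclidean algorithm, recording each quotient:
⌊1056/23⌋ = 45, remainder 21
⌊23/21⌋ = 1, remainder 2
⌊21/2⌋ = 10, remainder 1

10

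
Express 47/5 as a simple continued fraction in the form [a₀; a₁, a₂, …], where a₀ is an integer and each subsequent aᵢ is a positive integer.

Run the Euclidean algorithm, recording each quotient:
⌊47/5⌋ = 9, remainder 2
⌊5/2⌋ = 2, remainder 1
⌊2/1⌋ = 2, remainder 0

[9; 2, 2]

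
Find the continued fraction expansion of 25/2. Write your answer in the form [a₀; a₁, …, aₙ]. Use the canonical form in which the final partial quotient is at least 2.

[12; 2]

25 ÷ 2 → quotient 12, remainder 1
2 ÷ 1 → quotient 2, remainder 0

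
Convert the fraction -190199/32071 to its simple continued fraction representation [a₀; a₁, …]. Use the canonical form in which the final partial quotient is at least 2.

⌊-190199/32071⌋ = -6, remainder 2227
⌊32071/2227⌋ = 14, remainder 893
⌊2227/893⌋ = 2, remainder 441
⌊893/441⌋ = 2, remainder 11
⌊441/11⌋ = 40, remainder 1
⌊11/1⌋ = 11, remainder 0

[-6; 14, 2, 2, 40, 11]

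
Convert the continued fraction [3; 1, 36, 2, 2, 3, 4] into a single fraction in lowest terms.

10851/2731

Build up convergents one term at a time:
a_0 = 3: 3/1
a_1 = 1: 4/1
a_2 = 36: 147/37
a_3 = 2: 298/75
a_4 = 2: 743/187
a_5 = 3: 2527/636
a_6 = 4: 10851/2731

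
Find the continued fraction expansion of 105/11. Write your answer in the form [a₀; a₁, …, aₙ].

[9; 1, 1, 5]

105 = 9·11 + 6, so a_0 = 9
11 = 1·6 + 5, so a_1 = 1
6 = 1·5 + 1, so a_2 = 1
5 = 5·1 + 0, so a_3 = 5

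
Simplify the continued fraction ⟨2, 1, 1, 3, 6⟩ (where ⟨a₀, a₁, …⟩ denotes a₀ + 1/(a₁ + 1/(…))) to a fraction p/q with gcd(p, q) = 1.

a_0 = 2: 2/1
a_1 = 1: 3/1
a_2 = 1: 5/2
a_3 = 3: 18/7
a_4 = 6: 113/44

113/44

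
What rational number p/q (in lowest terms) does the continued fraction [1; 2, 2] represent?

7/5

a_0 = 1: 1/1
a_1 = 2: 3/2
a_2 = 2: 7/5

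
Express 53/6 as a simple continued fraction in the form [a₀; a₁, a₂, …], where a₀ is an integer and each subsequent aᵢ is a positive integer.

[8; 1, 5]

53 = 8·6 + 5, so a_0 = 8
6 = 1·5 + 1, so a_1 = 1
5 = 5·1 + 0, so a_2 = 5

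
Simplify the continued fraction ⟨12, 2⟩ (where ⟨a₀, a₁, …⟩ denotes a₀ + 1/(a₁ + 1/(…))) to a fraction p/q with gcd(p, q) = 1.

a_0 = 12: 12/1
a_1 = 2: 25/2

25/2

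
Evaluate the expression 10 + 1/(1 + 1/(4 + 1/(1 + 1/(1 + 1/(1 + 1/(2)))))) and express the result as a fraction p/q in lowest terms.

Start with 2.
1 + 1/(2/1) = 1 + 1/2 = 3/2
1 + 1/(3/2) = 1 + 2/3 = 5/3
1 + 1/(5/3) = 1 + 3/5 = 8/5
4 + 1/(8/5) = 4 + 5/8 = 37/8
1 + 1/(37/8) = 1 + 8/37 = 45/37
10 + 1/(45/37) = 10 + 37/45 = 487/45

487/45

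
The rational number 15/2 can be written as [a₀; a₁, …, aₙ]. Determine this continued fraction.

[7; 2]

⌊15/2⌋ = 7, remainder 1
⌊2/1⌋ = 2, remainder 0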